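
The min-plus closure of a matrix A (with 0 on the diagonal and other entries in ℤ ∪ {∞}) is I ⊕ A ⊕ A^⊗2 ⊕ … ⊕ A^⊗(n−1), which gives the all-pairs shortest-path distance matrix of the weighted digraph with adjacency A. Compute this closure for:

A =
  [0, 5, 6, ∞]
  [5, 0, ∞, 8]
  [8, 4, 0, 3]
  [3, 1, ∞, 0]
Closure =
  [0, 5, 6, 9]
  [5, 0, 11, 8]
  [6, 4, 0, 3]
  [3, 1, 9, 0]

This is the Floyd-Warshall all-pairs shortest-path computation. For each intermediate vertex k = 0, 1, …, 3, update dist[i][j] ← min(dist[i][j], dist[i][k] + dist[k][j]). The final matrix gives, for each (i, j), the minimum total weight of any directed path from i to j (possibly empty when i = j).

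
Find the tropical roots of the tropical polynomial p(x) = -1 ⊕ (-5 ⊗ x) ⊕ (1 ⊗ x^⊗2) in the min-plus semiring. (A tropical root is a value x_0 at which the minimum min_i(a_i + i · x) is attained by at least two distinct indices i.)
Roots: {-6, 4}

Each tropical root is a break point of the lower envelope of the lines y = a_i + i · x (there are 3 lines, with slopes 0, 1, ..., 2). Only the lines that attain the minimum somewhere contribute to roots; other lines are dominated. Here the surviving (envelope) indices are i = 2, i = 1, i = 0.
Intersections between consecutive envelope lines give the roots: for adjacent envelope indices i < j the intersection is x = (a_i − a_j) / (j − i). Reading off the sorted break points: {-6, 4}.
Verification: at each break x_0, at least two indices attain the minimum of min_i(a_i + i · x_0).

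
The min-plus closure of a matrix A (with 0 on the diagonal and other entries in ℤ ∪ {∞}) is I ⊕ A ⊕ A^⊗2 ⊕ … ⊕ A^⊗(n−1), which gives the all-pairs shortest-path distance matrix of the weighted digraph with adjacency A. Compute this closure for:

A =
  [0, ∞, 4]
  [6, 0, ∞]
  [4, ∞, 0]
Closure =
  [0, ∞, 4]
  [6, 0, 10]
  [4, ∞, 0]

This is the Floyd-Warshall all-pairs shortest-path computation. For each intermediate vertex k = 0, 1, …, 2, update dist[i][j] ← min(dist[i][j], dist[i][k] + dist[k][j]). The final matrix gives, for each (i, j), the minimum total weight of any directed path from i to j (possibly empty when i = j).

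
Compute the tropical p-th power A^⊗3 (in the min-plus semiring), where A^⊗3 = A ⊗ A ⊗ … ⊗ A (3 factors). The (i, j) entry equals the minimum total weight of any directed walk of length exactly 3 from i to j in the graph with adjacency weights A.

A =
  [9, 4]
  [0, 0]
A^⊗3 =
  [4, 4]
  [0, 0]

Each entry (A^⊗3)_ij equals the minimum over all length-3 walks i = v_0 → v_1 → … → v_3 = j of Σ_t A[v_t][v_{t+1}]. For example, for (i, j) = (0, 1) we minimise over 4 possible intermediate vertex sequences; the minimum is 4, attained along the walk 0 → 1 → 1 → 1.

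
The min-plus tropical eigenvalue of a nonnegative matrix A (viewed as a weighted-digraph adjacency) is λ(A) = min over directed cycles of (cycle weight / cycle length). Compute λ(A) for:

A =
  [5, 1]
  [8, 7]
λ(A) = 9/2

Enumerate directed cycles and compute their means (weight / length). Sample:
  cycle 0 → 0: weight = 5, length = 1, mean = 5/1 ≈ 5.000
  cycle 1 → 1: weight = 7, length = 1, mean = 7/1 ≈ 7.000
  cycle 0 → 1 → 0: weight = 9, length = 2, mean = 9/2 ≈ 4.500
  cycle 1 → 0 → 1: weight = 9, length = 2, mean = 9/2 ≈ 4.500
Minimum mean = 4.500, attained e.g. along the cycle 0 → 1 → 0 with weight 9 and length 2. So λ(A) = 9/2 = 9/2.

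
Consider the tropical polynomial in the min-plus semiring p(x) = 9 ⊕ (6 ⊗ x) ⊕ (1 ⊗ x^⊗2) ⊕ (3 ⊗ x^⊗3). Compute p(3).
p(3) = 7

A tropical monomial a ⊗ x^⊗i evaluates to a + i · x. Evaluating each term at x = 3:
  Term 0 contributes 9 + 0 · 3 = 9
  Term 1 contributes 6 + 1 · 3 = 9
  Term 2 contributes 1 + 2 · 3 = 7
  Term 3 contributes 3 + 3 · 3 = 12
p(3) = ⊕ of these = min[9, 9, 7, 12] = 7.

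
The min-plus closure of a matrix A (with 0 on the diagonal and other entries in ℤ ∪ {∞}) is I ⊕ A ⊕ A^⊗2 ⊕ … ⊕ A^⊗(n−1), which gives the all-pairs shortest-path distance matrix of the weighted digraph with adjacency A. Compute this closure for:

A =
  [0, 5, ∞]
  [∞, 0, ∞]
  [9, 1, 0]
Closure =
  [0, 5, ∞]
  [∞, 0, ∞]
  [9, 1, 0]

This is the Floyd-Warshall all-pairs shortest-path computation. For each intermediate vertex k = 0, 1, …, 2, update dist[i][j] ← min(dist[i][j], dist[i][k] + dist[k][j]). The final matrix gives, for each (i, j), the minimum total weight of any directed path from i to j (possibly empty when i = j).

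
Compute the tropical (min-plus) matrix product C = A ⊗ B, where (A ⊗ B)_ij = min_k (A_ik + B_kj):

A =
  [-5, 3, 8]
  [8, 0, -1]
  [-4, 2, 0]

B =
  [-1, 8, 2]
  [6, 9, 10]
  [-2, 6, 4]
A ⊗ B =
  [-6, 3, -3]
  [-3, 5, 3]
  [-5, 4, -2]

Apply the min-plus product entry-by-entry:
  C[0][0] = min over k of (A[0][0] + B[0][0] = -5 + -1 = -6, A[0][1] + B[1][0] = 3 + 6 = 9, A[0][2] + B[2][0] = 8 + -2 = 6) = -6 (attained at k = 0)
  C[0][1] = min over k of (A[0][0] + B[0][1] = -5 + 8 = 3, A[0][1] + B[1][1] = 3 + 9 = 12, A[0][2] + B[2][1] = 8 + 6 = 14) = 3 (attained at k = 0)
  C[0][2] = min over k of (A[0][0] + B[0][2] = -5 + 2 = -3, A[0][1] + B[1][2] = 3 + 10 = 13, A[0][2] + B[2][2] = 8 + 4 = 12) = -3 (attained at k = 0)
  C[1][0] = min over k of (A[1][0] + B[0][0] = 8 + -1 = 7, A[1][1] + B[1][0] = 0 + 6 = 6, A[1][2] + B[2][0] = -1 + -2 = -3) = -3 (attained at k = 2)
  C[1][1] = min over k of (A[1][0] + B[0][1] = 8 + 8 = 16, A[1][1] + B[1][1] = 0 + 9 = 9, A[1][2] + B[2][1] = -1 + 6 = 5) = 5 (attained at k = 2)
  C[1][2] = min over k of (A[1][0] + B[0][2] = 8 + 2 = 10, A[1][1] + B[1][2] = 0 + 10 = 10, A[1][2] + B[2][2] = -1 + 4 = 3) = 3 (attained at k = 2)
  C[2][0] = min over k of (A[2][0] + B[0][0] = -4 + -1 = -5, A[2][1] + B[1][0] = 2 + 6 = 8, A[2][2] + B[2][0] = 0 + -2 = -2) = -5 (attained at k = 0)
  C[2][1] = min over k of (A[2][0] + B[0][1] = -4 + 8 = 4, A[2][1] + B[1][1] = 2 + 9 = 11, A[2][2] + B[2][1] = 0 + 6 = 6) = 4 (attained at k = 0)
  C[2][2] = min over k of (A[2][0] + B[0][2] = -4 + 2 = -2, A[2][1] + B[1][2] = 2 + 10 = 12, A[2][2] + B[2][2] = 0 + 4 = 4) = -2 (attained at k = 0)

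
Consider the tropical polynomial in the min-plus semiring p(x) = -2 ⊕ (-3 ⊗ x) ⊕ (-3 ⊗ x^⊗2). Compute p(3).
p(3) = -2

A tropical monomial a ⊗ x^⊗i evaluates to a + i · x. Evaluating each term at x = 3:
  Term 0 contributes -2 + 0 · 3 = -2
  Term 1 contributes -3 + 1 · 3 = 0
  Term 2 contributes -3 + 2 · 3 = 3
p(3) = ⊕ of these = min[-2, 0, 3] = -2.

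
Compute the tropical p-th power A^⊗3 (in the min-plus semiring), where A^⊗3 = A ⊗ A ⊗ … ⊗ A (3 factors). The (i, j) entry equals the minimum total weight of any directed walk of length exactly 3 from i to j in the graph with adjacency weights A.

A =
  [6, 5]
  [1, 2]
A^⊗3 =
  [8, 9]
  [5, 6]

Each entry (A^⊗3)_ij equals the minimum over all length-3 walks i = v_0 → v_1 → … → v_3 = j of Σ_t A[v_t][v_{t+1}]. For example, for (i, j) = (0, 1) we minimise over 4 possible intermediate vertex sequences; the minimum is 9, attained along the walk 0 → 1 → 1 → 1.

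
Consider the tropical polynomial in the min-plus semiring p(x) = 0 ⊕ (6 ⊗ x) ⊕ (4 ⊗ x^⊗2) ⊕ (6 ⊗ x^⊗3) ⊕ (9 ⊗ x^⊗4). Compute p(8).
p(8) = 0

A tropical monomial a ⊗ x^⊗i evaluates to a + i · x. Evaluating each term at x = 8:
  Term 0 contributes 0 + 0 · 8 = 0
  Term 1 contributes 6 + 1 · 8 = 14
  Term 2 contributes 4 + 2 · 8 = 20
  Term 3 contributes 6 + 3 · 8 = 30
  Term 4 contributes 9 + 4 · 8 = 41
p(8) = ⊕ of these = min[0, 14, 20, 30, 41] = 0.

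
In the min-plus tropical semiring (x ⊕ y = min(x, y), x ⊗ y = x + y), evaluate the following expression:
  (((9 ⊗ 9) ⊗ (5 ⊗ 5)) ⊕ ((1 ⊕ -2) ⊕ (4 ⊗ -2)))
(((9 ⊗ 9) ⊗ (5 ⊗ 5)) ⊕ ((1 ⊕ -2) ⊕ (4 ⊗ -2))) = -2

Expand innermost to outermost. Recall ⊕ takes the minimum of its arguments and ⊗ takes their sum. Working out the expression (((9 ⊗ 9) ⊗ (5 ⊗ 5)) ⊕ ((1 ⊕ -2) ⊕ (4 ⊗ -2))) gives -2.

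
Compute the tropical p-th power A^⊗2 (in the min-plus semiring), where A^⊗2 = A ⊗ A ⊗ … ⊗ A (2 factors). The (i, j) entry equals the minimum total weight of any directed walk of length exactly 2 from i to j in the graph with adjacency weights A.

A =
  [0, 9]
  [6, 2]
A^⊗2 =
  [0, 9]
  [6, 4]

Each entry (A^⊗2)_ij equals the minimum over all length-2 walks i = v_0 → v_1 → … → v_2 = j of Σ_t A[v_t][v_{t+1}]. For example, for (i, j) = (0, 1) we minimise over 2 possible intermediate vertex sequences; the minimum is 9, attained along the walk 0 → 0 → 1.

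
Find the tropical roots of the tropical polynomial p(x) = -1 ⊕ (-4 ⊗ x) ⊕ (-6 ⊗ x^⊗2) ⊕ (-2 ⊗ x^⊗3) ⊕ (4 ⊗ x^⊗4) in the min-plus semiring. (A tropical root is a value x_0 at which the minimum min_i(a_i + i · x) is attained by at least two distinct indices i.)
Roots: {-6, -4, 2, 3}

Each tropical root is a break point of the lower envelope of the lines y = a_i + i · x (there are 5 lines, with slopes 0, 1, ..., 4). Only the lines that attain the minimum somewhere contribute to roots; other lines are dominated. Here the surviving (envelope) indices are i = 4, i = 3, i = 2, i = 1, i = 0.
Intersections between consecutive envelope lines give the roots: for adjacent envelope indices i < j the intersection is x = (a_i − a_j) / (j − i). Reading off the sorted break points: {-6, -4, 2, 3}.
Verification: at each break x_0, at least two indices attain the minimum of min_i(a_i + i · x_0).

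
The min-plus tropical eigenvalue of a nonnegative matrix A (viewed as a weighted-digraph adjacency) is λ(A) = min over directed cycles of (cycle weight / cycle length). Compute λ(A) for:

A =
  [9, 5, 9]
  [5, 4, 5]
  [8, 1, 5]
λ(A) = 3

Enumerate directed cycles and compute their means (weight / length). Sample:
  cycle 0 → 0: weight = 9, length = 1, mean = 9/1 ≈ 9.000
  cycle 1 → 1: weight = 4, length = 1, mean = 4/1 ≈ 4.000
  cycle 2 → 2: weight = 5, length = 1, mean = 5/1 ≈ 5.000
  cycle 0 → 1 → 0: weight = 10, length = 2, mean = 10/2 ≈ 5.000
  cycle 0 → 2 → 0: weight = 17, length = 2, mean = 17/2 ≈ 8.500
  cycle 1 → 0 → 1: weight = 10, length = 2, mean = 10/2 ≈ 5.000
Minimum mean = 3.000, attained e.g. along the cycle 1 → 2 → 1 with weight 6 and length 2. So λ(A) = 6/2 = 3.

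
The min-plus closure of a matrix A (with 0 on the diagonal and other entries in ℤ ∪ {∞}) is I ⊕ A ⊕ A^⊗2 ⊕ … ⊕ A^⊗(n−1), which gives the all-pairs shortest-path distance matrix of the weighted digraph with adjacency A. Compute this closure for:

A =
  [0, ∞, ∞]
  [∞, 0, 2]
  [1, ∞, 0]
Closure =
  [0, ∞, ∞]
  [3, 0, 2]
  [1, ∞, 0]

This is the Floyd-Warshall all-pairs shortest-path computation. For each intermediate vertex k = 0, 1, …, 2, update dist[i][j] ← min(dist[i][j], dist[i][k] + dist[k][j]). The final matrix gives, for each (i, j), the minimum total weight of any directed path from i to j (possibly empty when i = j).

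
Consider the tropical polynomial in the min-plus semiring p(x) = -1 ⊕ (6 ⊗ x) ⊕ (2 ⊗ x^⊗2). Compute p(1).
p(1) = -1

A tropical monomial a ⊗ x^⊗i evaluates to a + i · x. Evaluating each term at x = 1:
  Term 0 contributes -1 + 0 · 1 = -1
  Term 1 contributes 6 + 1 · 1 = 7
  Term 2 contributes 2 + 2 · 1 = 4
p(1) = ⊕ of these = min[-1, 7, 4] = -1.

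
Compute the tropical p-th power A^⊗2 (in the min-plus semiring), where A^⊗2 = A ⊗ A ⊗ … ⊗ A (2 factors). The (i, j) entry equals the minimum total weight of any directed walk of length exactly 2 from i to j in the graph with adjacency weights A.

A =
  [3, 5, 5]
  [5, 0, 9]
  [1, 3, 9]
A^⊗2 =
  [6, 5, 8]
  [5, 0, 9]
  [4, 3, 6]

Each entry (A^⊗2)_ij equals the minimum over all length-2 walks i = v_0 → v_1 → … → v_2 = j of Σ_t A[v_t][v_{t+1}]. For example, for (i, j) = (0, 2) we minimise over 3 possible intermediate vertex sequences; the minimum is 8, attained along the walk 0 → 0 → 2.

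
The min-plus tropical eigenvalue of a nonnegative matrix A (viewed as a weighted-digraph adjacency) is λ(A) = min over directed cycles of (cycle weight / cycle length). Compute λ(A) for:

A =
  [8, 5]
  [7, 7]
λ(A) = 6

Enumerate directed cycles and compute their means (weight / length). Sample:
  cycle 0 → 0: weight = 8, length = 1, mean = 8/1 ≈ 8.000
  cycle 1 → 1: weight = 7, length = 1, mean = 7/1 ≈ 7.000
  cycle 0 → 1 → 0: weight = 12, length = 2, mean = 12/2 ≈ 6.000
  cycle 1 → 0 → 1: weight = 12, length = 2, mean = 12/2 ≈ 6.000
Minimum mean = 6.000, attained e.g. along the cycle 0 → 1 → 0 with weight 12 and length 2. So λ(A) = 12/2 = 6.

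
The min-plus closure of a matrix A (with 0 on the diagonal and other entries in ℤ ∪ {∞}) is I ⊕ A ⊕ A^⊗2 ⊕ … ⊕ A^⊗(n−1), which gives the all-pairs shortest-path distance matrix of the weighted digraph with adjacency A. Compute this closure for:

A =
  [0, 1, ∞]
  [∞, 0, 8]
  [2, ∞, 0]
Closure =
  [0, 1, 9]
  [10, 0, 8]
  [2, 3, 0]

This is the Floyd-Warshall all-pairs shortest-path computation. For each intermediate vertex k = 0, 1, …, 2, update dist[i][j] ← min(dist[i][j], dist[i][k] + dist[k][j]). The final matrix gives, for each (i, j), the minimum total weight of any directed path from i to j (possibly empty when i = j).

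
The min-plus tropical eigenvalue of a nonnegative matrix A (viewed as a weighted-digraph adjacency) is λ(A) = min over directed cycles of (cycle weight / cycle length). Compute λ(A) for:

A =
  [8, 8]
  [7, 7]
λ(A) = 7

Enumerate directed cycles and compute their means (weight / length). Sample:
  cycle 0 → 0: weight = 8, length = 1, mean = 8/1 ≈ 8.000
  cycle 1 → 1: weight = 7, length = 1, mean = 7/1 ≈ 7.000
  cycle 0 → 1 → 0: weight = 15, length = 2, mean = 15/2 ≈ 7.500
  cycle 1 → 0 → 1: weight = 15, length = 2, mean = 15/2 ≈ 7.500
Minimum mean = 7.000, attained e.g. along the cycle 1 → 1 with weight 7 and length 1. So λ(A) = 7/1 = 7.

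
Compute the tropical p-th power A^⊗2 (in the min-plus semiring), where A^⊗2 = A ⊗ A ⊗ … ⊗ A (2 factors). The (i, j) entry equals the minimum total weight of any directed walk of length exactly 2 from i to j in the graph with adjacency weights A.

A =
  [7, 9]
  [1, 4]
A^⊗2 =
  [10, 13]
  [5, 8]

Each entry (A^⊗2)_ij equals the minimum over all length-2 walks i = v_0 → v_1 → … → v_2 = j of Σ_t A[v_t][v_{t+1}]. For example, for (i, j) = (0, 1) we minimise over 2 possible intermediate vertex sequences; the minimum is 13, attained along the walk 0 → 1 → 1.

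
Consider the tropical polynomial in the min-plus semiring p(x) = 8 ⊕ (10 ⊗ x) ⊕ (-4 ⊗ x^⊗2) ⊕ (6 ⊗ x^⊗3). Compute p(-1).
p(-1) = -6

A tropical monomial a ⊗ x^⊗i evaluates to a + i · x. Evaluating each term at x = -1:
  Term 0 contributes 8 + 0 · -1 = 8
  Term 1 contributes 10 + 1 · -1 = 9
  Term 2 contributes -4 + 2 · -1 = -6
  Term 3 contributes 6 + 3 · -1 = 3
p(-1) = ⊕ of these = min[8, 9, -6, 3] = -6.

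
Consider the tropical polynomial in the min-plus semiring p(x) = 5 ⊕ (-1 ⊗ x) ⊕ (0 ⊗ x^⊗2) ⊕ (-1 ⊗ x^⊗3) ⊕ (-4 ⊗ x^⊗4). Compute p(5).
p(5) = 4

A tropical monomial a ⊗ x^⊗i evaluates to a + i · x. Evaluating each term at x = 5:
  Term 0 contributes 5 + 0 · 5 = 5
  Term 1 contributes -1 + 1 · 5 = 4
  Term 2 contributes 0 + 2 · 5 = 10
  Term 3 contributes -1 + 3 · 5 = 14
  Term 4 contributes -4 + 4 · 5 = 16
p(5) = ⊕ of these = min[5, 4, 10, 14, 16] = 4.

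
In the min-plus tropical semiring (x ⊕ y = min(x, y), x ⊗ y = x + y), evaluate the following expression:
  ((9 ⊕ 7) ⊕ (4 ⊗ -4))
((9 ⊕ 7) ⊕ (4 ⊗ -4)) = 0

Expand innermost to outermost. Recall ⊕ takes the minimum of its arguments and ⊗ takes their sum. Working out the expression ((9 ⊕ 7) ⊕ (4 ⊗ -4)) gives 0.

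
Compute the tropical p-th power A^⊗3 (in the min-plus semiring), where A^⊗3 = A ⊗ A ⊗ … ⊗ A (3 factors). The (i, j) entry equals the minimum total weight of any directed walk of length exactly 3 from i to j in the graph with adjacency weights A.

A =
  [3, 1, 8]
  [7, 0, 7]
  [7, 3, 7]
A^⊗3 =
  [8, 1, 8]
  [7, 0, 7]
  [10, 3, 10]

Each entry (A^⊗3)_ij equals the minimum over all length-3 walks i = v_0 → v_1 → … → v_3 = j of Σ_t A[v_t][v_{t+1}]. For example, for (i, j) = (0, 2) we minimise over 9 possible intermediate vertex sequences; the minimum is 8, attained along the walk 0 → 1 → 1 → 2.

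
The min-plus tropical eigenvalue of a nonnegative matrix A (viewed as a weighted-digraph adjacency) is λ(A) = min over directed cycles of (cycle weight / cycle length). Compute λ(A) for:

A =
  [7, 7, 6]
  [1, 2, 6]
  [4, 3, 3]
λ(A) = 2

Enumerate directed cycles and compute their means (weight / length). Sample:
  cycle 0 → 0: weight = 7, length = 1, mean = 7/1 ≈ 7.000
  cycle 1 → 1: weight = 2, length = 1, mean = 2/1 ≈ 2.000
  cycle 2 → 2: weight = 3, length = 1, mean = 3/1 ≈ 3.000
  cycle 0 → 1 → 0: weight = 8, length = 2, mean = 8/2 ≈ 4.000
  cycle 0 → 2 → 0: weight = 10, length = 2, mean = 10/2 ≈ 5.000
  cycle 1 → 0 → 1: weight = 8, length = 2, mean = 8/2 ≈ 4.000
Minimum mean = 2.000, attained e.g. along the cycle 1 → 1 with weight 2 and length 1. So λ(A) = 2/1 = 2.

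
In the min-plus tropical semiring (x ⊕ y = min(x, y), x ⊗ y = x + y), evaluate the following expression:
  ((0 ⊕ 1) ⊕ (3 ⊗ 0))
((0 ⊕ 1) ⊕ (3 ⊗ 0)) = 0

Expand innermost to outermost. Recall ⊕ takes the minimum of its arguments and ⊗ takes their sum. Working out the expression ((0 ⊕ 1) ⊕ (3 ⊗ 0)) gives 0.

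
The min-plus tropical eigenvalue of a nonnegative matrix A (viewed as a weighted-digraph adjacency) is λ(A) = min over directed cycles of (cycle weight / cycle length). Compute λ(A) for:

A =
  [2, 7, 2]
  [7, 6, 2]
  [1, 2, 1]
λ(A) = 1

Enumerate directed cycles and compute their means (weight / length). Sample:
  cycle 0 → 0: weight = 2, length = 1, mean = 2/1 ≈ 2.000
  cycle 1 → 1: weight = 6, length = 1, mean = 6/1 ≈ 6.000
  cycle 2 → 2: weight = 1, length = 1, mean = 1/1 ≈ 1.000
  cycle 0 → 1 → 0: weight = 14, length = 2, mean = 14/2 ≈ 7.000
  cycle 0 → 2 → 0: weight = 3, length = 2, mean = 3/2 ≈ 1.500
  cycle 1 → 0 → 1: weight = 14, length = 2, mean = 14/2 ≈ 7.000
Minimum mean = 1.000, attained e.g. along the cycle 2 → 2 with weight 1 and length 1. So λ(A) = 1/1 = 1.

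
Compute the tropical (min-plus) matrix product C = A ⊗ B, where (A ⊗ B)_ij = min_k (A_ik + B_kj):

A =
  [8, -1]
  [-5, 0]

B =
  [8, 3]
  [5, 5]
A ⊗ B =
  [4, 4]
  [3, -2]

Apply the min-plus product entry-by-entry:
  C[0][0] = min over k of (A[0][0] + B[0][0] = 8 + 8 = 16, A[0][1] + B[1][0] = -1 + 5 = 4) = 4 (attained at k = 1)
  C[0][1] = min over k of (A[0][0] + B[0][1] = 8 + 3 = 11, A[0][1] + B[1][1] = -1 + 5 = 4) = 4 (attained at k = 1)
  C[1][0] = min over k of (A[1][0] + B[0][0] = -5 + 8 = 3, A[1][1] + B[1][0] = 0 + 5 = 5) = 3 (attained at k = 0)
  C[1][1] = min over k of (A[1][0] + B[0][1] = -5 + 3 = -2, A[1][1] + B[1][1] = 0 + 5 = 5) = -2 (attained at k = 0)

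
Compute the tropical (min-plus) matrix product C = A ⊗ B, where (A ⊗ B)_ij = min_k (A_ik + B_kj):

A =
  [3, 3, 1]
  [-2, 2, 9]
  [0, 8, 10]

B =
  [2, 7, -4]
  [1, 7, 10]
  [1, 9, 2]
A ⊗ B =
  [2, 10, -1]
  [0, 5, -6]
  [2, 7, -4]

Apply the min-plus product entry-by-entry:
  C[0][0] = min over k of (A[0][0] + B[0][0] = 3 + 2 = 5, A[0][1] + B[1][0] = 3 + 1 = 4, A[0][2] + B[2][0] = 1 + 1 = 2) = 2 (attained at k = 2)
  C[0][1] = min over k of (A[0][0] + B[0][1] = 3 + 7 = 10, A[0][1] + B[1][1] = 3 + 7 = 10, A[0][2] + B[2][1] = 1 + 9 = 10) = 10 (attained at k = 0)
  C[0][2] = min over k of (A[0][0] + B[0][2] = 3 + -4 = -1, A[0][1] + B[1][2] = 3 + 10 = 13, A[0][2] + B[2][2] = 1 + 2 = 3) = -1 (attained at k = 0)
  C[1][0] = min over k of (A[1][0] + B[0][0] = -2 + 2 = 0, A[1][1] + B[1][0] = 2 + 1 = 3, A[1][2] + B[2][0] = 9 + 1 = 10) = 0 (attained at k = 0)
  C[1][1] = min over k of (A[1][0] + B[0][1] = -2 + 7 = 5, A[1][1] + B[1][1] = 2 + 7 = 9, A[1][2] + B[2][1] = 9 + 9 = 18) = 5 (attained at k = 0)
  C[1][2] = min over k of (A[1][0] + B[0][2] = -2 + -4 = -6, A[1][1] + B[1][2] = 2 + 10 = 12, A[1][2] + B[2][2] = 9 + 2 = 11) = -6 (attained at k = 0)
  C[2][0] = min over k of (A[2][0] + B[0][0] = 0 + 2 = 2, A[2][1] + B[1][0] = 8 + 1 = 9, A[2][2] + B[2][0] = 10 + 1 = 11) = 2 (attained at k = 0)
  C[2][1] = min over k of (A[2][0] + B[0][1] = 0 + 7 = 7, A[2][1] + B[1][1] = 8 + 7 = 15, A[2][2] + B[2][1] = 10 + 9 = 19) = 7 (attained at k = 0)
  C[2][2] = min over k of (A[2][0] + B[0][2] = 0 + -4 = -4, A[2][1] + B[1][2] = 8 + 10 = 18, A[2][2] + B[2][2] = 10 + 2 = 12) = -4 (attained at k = 0)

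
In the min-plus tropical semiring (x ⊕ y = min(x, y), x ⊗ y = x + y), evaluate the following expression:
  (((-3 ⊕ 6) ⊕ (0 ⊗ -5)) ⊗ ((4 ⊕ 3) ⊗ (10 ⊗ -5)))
(((-3 ⊕ 6) ⊕ (0 ⊗ -5)) ⊗ ((4 ⊕ 3) ⊗ (10 ⊗ -5))) = 3

Expand innermost to outermost. Recall ⊕ takes the minimum of its arguments and ⊗ takes their sum. Working out the expression (((-3 ⊕ 6) ⊕ (0 ⊗ -5)) ⊗ ((4 ⊕ 3) ⊗ (10 ⊗ -5))) gives 3.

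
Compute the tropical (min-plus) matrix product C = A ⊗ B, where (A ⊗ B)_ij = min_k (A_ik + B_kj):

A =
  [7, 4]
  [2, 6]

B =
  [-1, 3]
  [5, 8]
A ⊗ B =
  [6, 10]
  [1, 5]

Apply the min-plus product entry-by-entry:
  C[0][0] = min over k of (A[0][0] + B[0][0] = 7 + -1 = 6, A[0][1] + B[1][0] = 4 + 5 = 9) = 6 (attained at k = 0)
  C[0][1] = min over k of (A[0][0] + B[0][1] = 7 + 3 = 10, A[0][1] + B[1][1] = 4 + 8 = 12) = 10 (attained at k = 0)
  C[1][0] = min over k of (A[1][0] + B[0][0] = 2 + -1 = 1, A[1][1] + B[1][0] = 6 + 5 = 11) = 1 (attained at k = 0)
  C[1][1] = min over k of (A[1][0] + B[0][1] = 2 + 3 = 5, A[1][1] + B[1][1] = 6 + 8 = 14) = 5 (attained at k = 0)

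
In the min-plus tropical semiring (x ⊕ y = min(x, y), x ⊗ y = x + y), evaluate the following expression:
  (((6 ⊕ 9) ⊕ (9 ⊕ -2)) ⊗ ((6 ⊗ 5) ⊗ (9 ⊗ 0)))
(((6 ⊕ 9) ⊕ (9 ⊕ -2)) ⊗ ((6 ⊗ 5) ⊗ (9 ⊗ 0))) = 18

Expand innermost to outermost. Recall ⊕ takes the minimum of its arguments and ⊗ takes their sum. Working out the expression (((6 ⊕ 9) ⊕ (9 ⊕ -2)) ⊗ ((6 ⊗ 5) ⊗ (9 ⊗ 0))) gives 18.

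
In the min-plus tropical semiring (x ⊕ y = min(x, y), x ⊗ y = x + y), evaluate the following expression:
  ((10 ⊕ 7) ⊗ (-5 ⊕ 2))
((10 ⊕ 7) ⊗ (-5 ⊕ 2)) = 2

Expand innermost to outermost. Recall ⊕ takes the minimum of its arguments and ⊗ takes their sum. Working out the expression ((10 ⊕ 7) ⊗ (-5 ⊕ 2)) gives 2.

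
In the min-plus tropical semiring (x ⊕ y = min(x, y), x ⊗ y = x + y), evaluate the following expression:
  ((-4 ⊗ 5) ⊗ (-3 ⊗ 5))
((-4 ⊗ 5) ⊗ (-3 ⊗ 5)) = 3

Expand innermost to outermost. Recall ⊕ takes the minimum of its arguments and ⊗ takes their sum. Working out the expression ((-4 ⊗ 5) ⊗ (-3 ⊗ 5)) gives 3.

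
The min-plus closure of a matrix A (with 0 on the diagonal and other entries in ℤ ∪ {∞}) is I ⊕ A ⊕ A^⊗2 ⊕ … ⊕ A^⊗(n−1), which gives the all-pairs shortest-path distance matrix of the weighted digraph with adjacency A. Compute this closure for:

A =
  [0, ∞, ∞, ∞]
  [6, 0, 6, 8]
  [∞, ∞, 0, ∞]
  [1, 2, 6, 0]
Closure =
  [0, ∞, ∞, ∞]
  [6, 0, 6, 8]
  [∞, ∞, 0, ∞]
  [1, 2, 6, 0]

This is the Floyd-Warshall all-pairs shortest-path computation. For each intermediate vertex k = 0, 1, …, 3, update dist[i][j] ← min(dist[i][j], dist[i][k] + dist[k][j]). The final matrix gives, for each (i, j), the minimum total weight of any directed path from i to j (possibly empty when i = j).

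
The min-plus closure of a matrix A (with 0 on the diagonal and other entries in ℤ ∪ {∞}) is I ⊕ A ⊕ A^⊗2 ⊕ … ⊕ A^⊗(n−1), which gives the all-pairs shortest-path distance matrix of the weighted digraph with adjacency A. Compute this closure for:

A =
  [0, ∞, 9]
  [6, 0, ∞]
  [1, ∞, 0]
Closure =
  [0, ∞, 9]
  [6, 0, 15]
  [1, ∞, 0]

This is the Floyd-Warshall all-pairs shortest-path computation. For each intermediate vertex k = 0, 1, …, 2, update dist[i][j] ← min(dist[i][j], dist[i][k] + dist[k][j]). The final matrix gives, for each (i, j), the minimum total weight of any directed path from i to j (possibly empty when i = j).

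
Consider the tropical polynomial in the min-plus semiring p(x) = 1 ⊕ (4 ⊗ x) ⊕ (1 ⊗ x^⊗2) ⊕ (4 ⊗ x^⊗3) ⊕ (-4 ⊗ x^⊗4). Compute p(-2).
p(-2) = -12

A tropical monomial a ⊗ x^⊗i evaluates to a + i · x. Evaluating each term at x = -2:
  Term 0 contributes 1 + 0 · -2 = 1
  Term 1 contributes 4 + 1 · -2 = 2
  Term 2 contributes 1 + 2 · -2 = -3
  Term 3 contributes 4 + 3 · -2 = -2
  Term 4 contributes -4 + 4 · -2 = -12
p(-2) = ⊕ of these = min[1, 2, -3, -2, -12] = -12.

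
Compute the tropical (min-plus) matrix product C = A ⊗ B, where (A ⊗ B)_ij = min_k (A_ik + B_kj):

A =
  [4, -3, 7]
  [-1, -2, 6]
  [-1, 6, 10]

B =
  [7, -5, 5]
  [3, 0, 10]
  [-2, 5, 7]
A ⊗ B =
  [0, -3, 7]
  [1, -6, 4]
  [6, -6, 4]

Apply the min-plus product entry-by-entry:
  C[0][0] = min over k of (A[0][0] + B[0][0] = 4 + 7 = 11, A[0][1] + B[1][0] = -3 + 3 = 0, A[0][2] + B[2][0] = 7 + -2 = 5) = 0 (attained at k = 1)
  C[0][1] = min over k of (A[0][0] + B[0][1] = 4 + -5 = -1, A[0][1] + B[1][1] = -3 + 0 = -3, A[0][2] + B[2][1] = 7 + 5 = 12) = -3 (attained at k = 1)
  C[0][2] = min over k of (A[0][0] + B[0][2] = 4 + 5 = 9, A[0][1] + B[1][2] = -3 + 10 = 7, A[0][2] + B[2][2] = 7 + 7 = 14) = 7 (attained at k = 1)
  C[1][0] = min over k of (A[1][0] + B[0][0] = -1 + 7 = 6, A[1][1] + B[1][0] = -2 + 3 = 1, A[1][2] + B[2][0] = 6 + -2 = 4) = 1 (attained at k = 1)
  C[1][1] = min over k of (A[1][0] + B[0][1] = -1 + -5 = -6, A[1][1] + B[1][1] = -2 + 0 = -2, A[1][2] + B[2][1] = 6 + 5 = 11) = -6 (attained at k = 0)
  C[1][2] = min over k of (A[1][0] + B[0][2] = -1 + 5 = 4, A[1][1] + B[1][2] = -2 + 10 = 8, A[1][2] + B[2][2] = 6 + 7 = 13) = 4 (attained at k = 0)
  C[2][0] = min over k of (A[2][0] + B[0][0] = -1 + 7 = 6, A[2][1] + B[1][0] = 6 + 3 = 9, A[2][2] + B[2][0] = 10 + -2 = 8) = 6 (attained at k = 0)
  C[2][1] = min over k of (A[2][0] + B[0][1] = -1 + -5 = -6, A[2][1] + B[1][1] = 6 + 0 = 6, A[2][2] + B[2][1] = 10 + 5 = 15) = -6 (attained at k = 0)
  C[2][2] = min over k of (A[2][0] + B[0][2] = -1 + 5 = 4, A[2][1] + B[1][2] = 6 + 10 = 16, A[2][2] + B[2][2] = 10 + 7 = 17) = 4 (attained at k = 0)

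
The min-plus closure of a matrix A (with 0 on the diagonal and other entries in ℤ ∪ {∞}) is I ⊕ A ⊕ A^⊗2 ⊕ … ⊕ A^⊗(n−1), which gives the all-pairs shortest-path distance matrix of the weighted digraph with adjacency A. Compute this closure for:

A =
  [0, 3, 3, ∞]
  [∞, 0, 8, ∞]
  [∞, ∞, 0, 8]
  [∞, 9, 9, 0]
Closure =
  [0, 3, 3, 11]
  [∞, 0, 8, 16]
  [∞, 17, 0, 8]
  [∞, 9, 9, 0]

This is the Floyd-Warshall all-pairs shortest-path computation. For each intermediate vertex k = 0, 1, …, 3, update dist[i][j] ← min(dist[i][j], dist[i][k] + dist[k][j]). The final matrix gives, for each (i, j), the minimum total weight of any directed path from i to j (possibly empty when i = j).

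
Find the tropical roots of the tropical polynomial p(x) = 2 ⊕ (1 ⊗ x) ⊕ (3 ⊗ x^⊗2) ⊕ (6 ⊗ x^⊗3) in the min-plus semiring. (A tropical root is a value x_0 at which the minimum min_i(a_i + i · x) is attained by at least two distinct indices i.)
Roots: {-3, -2, 1}

Each tropical root is a break point of the lower envelope of the lines y = a_i + i · x (there are 4 lines, with slopes 0, 1, ..., 3). Only the lines that attain the minimum somewhere contribute to roots; other lines are dominated. Here the surviving (envelope) indices are i = 3, i = 2, i = 1, i = 0.
Intersections between consecutive envelope lines give the roots: for adjacent envelope indices i < j the intersection is x = (a_i − a_j) / (j − i). Reading off the sorted break points: {-3, -2, 1}.
Verification: at each break x_0, at least two indices attain the minimum of min_i(a_i + i · x_0).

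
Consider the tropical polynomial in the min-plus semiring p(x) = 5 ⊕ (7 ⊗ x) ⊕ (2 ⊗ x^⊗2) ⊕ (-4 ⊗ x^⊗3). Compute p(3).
p(3) = 5

A tropical monomial a ⊗ x^⊗i evaluates to a + i · x. Evaluating each term at x = 3:
  Term 0 contributes 5 + 0 · 3 = 5
  Term 1 contributes 7 + 1 · 3 = 10
  Term 2 contributes 2 + 2 · 3 = 8
  Term 3 contributes -4 + 3 · 3 = 5
p(3) = ⊕ of these = min[5, 10, 8, 5] = 5.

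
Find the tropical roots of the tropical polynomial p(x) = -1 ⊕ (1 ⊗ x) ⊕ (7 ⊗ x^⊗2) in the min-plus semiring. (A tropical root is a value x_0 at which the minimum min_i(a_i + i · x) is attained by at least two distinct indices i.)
Roots: {-6, -2}

Each tropical root is a break point of the lower envelope of the lines y = a_i + i · x (there are 3 lines, with slopes 0, 1, ..., 2). Only the lines that attain the minimum somewhere contribute to roots; other lines are dominated. Here the surviving (envelope) indices are i = 2, i = 1, i = 0.
Intersections between consecutive envelope lines give the roots: for adjacent envelope indices i < j the intersection is x = (a_i − a_j) / (j − i). Reading off the sorted break points: {-6, -2}.
Verification: at each break x_0, at least two indices attain the minimum of min_i(a_i + i · x_0).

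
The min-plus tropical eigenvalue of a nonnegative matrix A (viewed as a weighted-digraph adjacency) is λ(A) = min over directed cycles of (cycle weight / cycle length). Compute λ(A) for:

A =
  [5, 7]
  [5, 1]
λ(A) = 1

Enumerate directed cycles and compute their means (weight / length). Sample:
  cycle 0 → 0: weight = 5, length = 1, mean = 5/1 ≈ 5.000
  cycle 1 → 1: weight = 1, length = 1, mean = 1/1 ≈ 1.000
  cycle 0 → 1 → 0: weight = 12, length = 2, mean = 12/2 ≈ 6.000
  cycle 1 → 0 → 1: weight = 12, length = 2, mean = 12/2 ≈ 6.000
Minimum mean = 1.000, attained e.g. along the cycle 1 → 1 with weight 1 and length 1. So λ(A) = 1/1 = 1.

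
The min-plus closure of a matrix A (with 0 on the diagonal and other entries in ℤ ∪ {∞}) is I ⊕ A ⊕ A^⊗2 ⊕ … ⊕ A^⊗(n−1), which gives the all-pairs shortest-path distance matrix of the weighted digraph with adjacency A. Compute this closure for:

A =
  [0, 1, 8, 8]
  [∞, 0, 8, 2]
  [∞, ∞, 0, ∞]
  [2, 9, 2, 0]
Closure =
  [0, 1, 5, 3]
  [4, 0, 4, 2]
  [∞, ∞, 0, ∞]
  [2, 3, 2, 0]

This is the Floyd-Warshall all-pairs shortest-path computation. For each intermediate vertex k = 0, 1, …, 3, update dist[i][j] ← min(dist[i][j], dist[i][k] + dist[k][j]). The final matrix gives, for each (i, j), the minimum total weight of any directed path from i to j (possibly empty when i = j).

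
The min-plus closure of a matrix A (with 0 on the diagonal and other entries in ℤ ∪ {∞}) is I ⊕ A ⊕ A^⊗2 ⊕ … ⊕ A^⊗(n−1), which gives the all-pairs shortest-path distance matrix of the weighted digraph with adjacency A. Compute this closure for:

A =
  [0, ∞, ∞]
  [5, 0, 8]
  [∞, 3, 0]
Closure =
  [0, ∞, ∞]
  [5, 0, 8]
  [8, 3, 0]

This is the Floyd-Warshall all-pairs shortest-path computation. For each intermediate vertex k = 0, 1, …, 2, update dist[i][j] ← min(dist[i][j], dist[i][k] + dist[k][j]). The final matrix gives, for each (i, j), the minimum total weight of any directed path from i to j (possibly empty when i = j).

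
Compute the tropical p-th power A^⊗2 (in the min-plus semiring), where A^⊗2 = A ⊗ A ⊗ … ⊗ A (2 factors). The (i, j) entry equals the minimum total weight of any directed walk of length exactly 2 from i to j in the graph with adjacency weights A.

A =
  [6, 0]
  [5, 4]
A^⊗2 =
  [5, 4]
  [9, 5]

Each entry (A^⊗2)_ij equals the minimum over all length-2 walks i = v_0 → v_1 → … → v_2 = j of Σ_t A[v_t][v_{t+1}]. For example, for (i, j) = (0, 1) we minimise over 2 possible intermediate vertex sequences; the minimum is 4, attained along the walk 0 → 1 → 1.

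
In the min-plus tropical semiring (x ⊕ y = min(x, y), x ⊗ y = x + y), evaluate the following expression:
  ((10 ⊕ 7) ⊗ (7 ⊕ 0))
((10 ⊕ 7) ⊗ (7 ⊕ 0)) = 7

Expand innermost to outermost. Recall ⊕ takes the minimum of its arguments and ⊗ takes their sum. Working out the expression ((10 ⊕ 7) ⊗ (7 ⊕ 0)) gives 7.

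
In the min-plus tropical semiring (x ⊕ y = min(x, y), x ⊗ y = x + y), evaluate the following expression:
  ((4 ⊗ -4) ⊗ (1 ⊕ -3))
((4 ⊗ -4) ⊗ (1 ⊕ -3)) = -3

Expand innermost to outermost. Recall ⊕ takes the minimum of its arguments and ⊗ takes their sum. Working out the expression ((4 ⊗ -4) ⊗ (1 ⊕ -3)) gives -3.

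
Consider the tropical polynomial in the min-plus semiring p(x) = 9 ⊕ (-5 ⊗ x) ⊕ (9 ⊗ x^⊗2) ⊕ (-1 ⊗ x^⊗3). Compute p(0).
p(0) = -5

A tropical monomial a ⊗ x^⊗i evaluates to a + i · x. Evaluating each term at x = 0:
  Term 0 contributes 9 + 0 · 0 = 9
  Term 1 contributes -5 + 1 · 0 = -5
  Term 2 contributes 9 + 2 · 0 = 9
  Term 3 contributes -1 + 3 · 0 = -1
p(0) = ⊕ of these = min[9, -5, 9, -1] = -5.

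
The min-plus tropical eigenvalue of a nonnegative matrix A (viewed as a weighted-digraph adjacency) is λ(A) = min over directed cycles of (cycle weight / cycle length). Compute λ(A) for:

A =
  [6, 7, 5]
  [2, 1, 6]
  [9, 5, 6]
λ(A) = 1

Enumerate directed cycles and compute their means (weight / length). Sample:
  cycle 0 → 0: weight = 6, length = 1, mean = 6/1 ≈ 6.000
  cycle 1 → 1: weight = 1, length = 1, mean = 1/1 ≈ 1.000
  cycle 2 → 2: weight = 6, length = 1, mean = 6/1 ≈ 6.000
  cycle 0 → 1 → 0: weight = 9, length = 2, mean = 9/2 ≈ 4.500
  cycle 0 → 2 → 0: weight = 14, length = 2, mean = 14/2 ≈ 7.000
  cycle 1 → 0 → 1: weight = 9, length = 2, mean = 9/2 ≈ 4.500
Minimum mean = 1.000, attained e.g. along the cycle 1 → 1 with weight 1 and length 1. So λ(A) = 1/1 = 1.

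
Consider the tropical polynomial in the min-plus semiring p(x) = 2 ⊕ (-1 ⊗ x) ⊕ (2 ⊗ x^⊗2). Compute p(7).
p(7) = 2

A tropical monomial a ⊗ x^⊗i evaluates to a + i · x. Evaluating each term at x = 7:
  Term 0 contributes 2 + 0 · 7 = 2
  Term 1 contributes -1 + 1 · 7 = 6
  Term 2 contributes 2 + 2 · 7 = 16
p(7) = ⊕ of these = min[2, 6, 16] = 2.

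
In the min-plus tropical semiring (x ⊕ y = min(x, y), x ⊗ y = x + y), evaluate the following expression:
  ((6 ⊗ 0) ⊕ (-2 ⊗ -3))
((6 ⊗ 0) ⊕ (-2 ⊗ -3)) = -5

Expand innermost to outermost. Recall ⊕ takes the minimum of its arguments and ⊗ takes their sum. Working out the expression ((6 ⊗ 0) ⊕ (-2 ⊗ -3)) gives -5.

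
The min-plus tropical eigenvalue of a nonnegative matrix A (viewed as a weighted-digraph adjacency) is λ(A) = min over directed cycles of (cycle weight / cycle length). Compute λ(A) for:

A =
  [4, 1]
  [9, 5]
λ(A) = 4

Enumerate directed cycles and compute their means (weight / length). Sample:
  cycle 0 → 0: weight = 4, length = 1, mean = 4/1 ≈ 4.000
  cycle 1 → 1: weight = 5, length = 1, mean = 5/1 ≈ 5.000
  cycle 0 → 1 → 0: weight = 10, length = 2, mean = 10/2 ≈ 5.000
  cycle 1 → 0 → 1: weight = 10, length = 2, mean = 10/2 ≈ 5.000
Minimum mean = 4.000, attained e.g. along the cycle 0 → 0 with weight 4 and length 1. So λ(A) = 4/1 = 4.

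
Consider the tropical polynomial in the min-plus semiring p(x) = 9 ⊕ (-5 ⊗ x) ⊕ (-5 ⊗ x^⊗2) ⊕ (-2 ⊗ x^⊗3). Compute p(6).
p(6) = 1

A tropical monomial a ⊗ x^⊗i evaluates to a + i · x. Evaluating each term at x = 6:
  Term 0 contributes 9 + 0 · 6 = 9
  Term 1 contributes -5 + 1 · 6 = 1
  Term 2 contributes -5 + 2 · 6 = 7
  Term 3 contributes -2 + 3 · 6 = 16
p(6) = ⊕ of these = min[9, 1, 7, 16] = 1.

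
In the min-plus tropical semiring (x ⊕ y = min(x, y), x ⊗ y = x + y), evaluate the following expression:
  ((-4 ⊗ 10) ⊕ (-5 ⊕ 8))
((-4 ⊗ 10) ⊕ (-5 ⊕ 8)) = -5

Expand innermost to outermost. Recall ⊕ takes the minimum of its arguments and ⊗ takes their sum. Working out the expression ((-4 ⊗ 10) ⊕ (-5 ⊕ 8)) gives -5.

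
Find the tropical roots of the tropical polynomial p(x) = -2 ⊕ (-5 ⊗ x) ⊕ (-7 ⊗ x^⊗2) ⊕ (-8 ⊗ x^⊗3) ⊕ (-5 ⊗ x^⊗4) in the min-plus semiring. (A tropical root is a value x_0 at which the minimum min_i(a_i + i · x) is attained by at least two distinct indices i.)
Roots: {-3, 1, 2, 3}

Each tropical root is a break point of the lower envelope of the lines y = a_i + i · x (there are 5 lines, with slopes 0, 1, ..., 4). Only the lines that attain the minimum somewhere contribute to roots; other lines are dominated. Here the surviving (envelope) indices are i = 4, i = 3, i = 2, i = 1, i = 0.
Intersections between consecutive envelope lines give the roots: for adjacent envelope indices i < j the intersection is x = (a_i − a_j) / (j − i). Reading off the sorted break points: {-3, 1, 2, 3}.
Verification: at each break x_0, at least two indices attain the minimum of min_i(a_i + i · x_0).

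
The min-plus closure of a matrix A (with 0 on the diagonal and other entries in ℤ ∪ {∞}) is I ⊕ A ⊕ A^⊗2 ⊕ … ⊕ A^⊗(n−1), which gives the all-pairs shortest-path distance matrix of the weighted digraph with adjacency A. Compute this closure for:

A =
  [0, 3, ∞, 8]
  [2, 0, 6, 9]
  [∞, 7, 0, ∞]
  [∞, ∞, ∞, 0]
Closure =
  [0, 3, 9, 8]
  [2, 0, 6, 9]
  [9, 7, 0, 16]
  [∞, ∞, ∞, 0]

This is the Floyd-Warshall all-pairs shortest-path computation. For each intermediate vertex k = 0, 1, …, 3, update dist[i][j] ← min(dist[i][j], dist[i][k] + dist[k][j]). The final matrix gives, for each (i, j), the minimum total weight of any directed path from i to j (possibly empty when i = j).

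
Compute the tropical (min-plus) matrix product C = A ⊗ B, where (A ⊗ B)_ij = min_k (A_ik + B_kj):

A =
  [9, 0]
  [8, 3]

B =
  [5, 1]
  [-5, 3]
A ⊗ B =
  [-5, 3]
  [-2, 6]

Apply the min-plus product entry-by-entry:
  C[0][0] = min over k of (A[0][0] + B[0][0] = 9 + 5 = 14, A[0][1] + B[1][0] = 0 + -5 = -5) = -5 (attained at k = 1)
  C[0][1] = min over k of (A[0][0] + B[0][1] = 9 + 1 = 10, A[0][1] + B[1][1] = 0 + 3 = 3) = 3 (attained at k = 1)
  C[1][0] = min over k of (A[1][0] + B[0][0] = 8 + 5 = 13, A[1][1] + B[1][0] = 3 + -5 = -2) = -2 (attained at k = 1)
  C[1][1] = min over k of (A[1][0] + B[0][1] = 8 + 1 = 9, A[1][1] + B[1][1] = 3 + 3 = 6) = 6 (attained at k = 1)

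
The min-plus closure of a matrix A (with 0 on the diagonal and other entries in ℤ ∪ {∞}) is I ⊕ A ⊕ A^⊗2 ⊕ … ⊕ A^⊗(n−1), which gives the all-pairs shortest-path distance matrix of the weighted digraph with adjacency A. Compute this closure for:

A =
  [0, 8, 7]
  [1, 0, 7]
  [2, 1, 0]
Closure =
  [0, 8, 7]
  [1, 0, 7]
  [2, 1, 0]

This is the Floyd-Warshall all-pairs shortest-path computation. For each intermediate vertex k = 0, 1, …, 2, update dist[i][j] ← min(dist[i][j], dist[i][k] + dist[k][j]). The final matrix gives, for each (i, j), the minimum total weight of any directed path from i to j (possibly empty when i = j).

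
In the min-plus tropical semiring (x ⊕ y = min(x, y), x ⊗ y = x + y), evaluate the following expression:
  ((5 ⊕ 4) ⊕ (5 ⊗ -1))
((5 ⊕ 4) ⊕ (5 ⊗ -1)) = 4

Expand innermost to outermost. Recall ⊕ takes the minimum of its arguments and ⊗ takes their sum. Working out the expression ((5 ⊕ 4) ⊕ (5 ⊗ -1)) gives 4.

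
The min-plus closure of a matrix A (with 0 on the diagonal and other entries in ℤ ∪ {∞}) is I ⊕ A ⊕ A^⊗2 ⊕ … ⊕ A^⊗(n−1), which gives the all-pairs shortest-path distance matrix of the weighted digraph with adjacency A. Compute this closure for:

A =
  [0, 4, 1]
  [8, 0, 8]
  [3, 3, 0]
Closure =
  [0, 4, 1]
  [8, 0, 8]
  [3, 3, 0]

This is the Floyd-Warshall all-pairs shortest-path computation. For each intermediate vertex k = 0, 1, …, 2, update dist[i][j] ← min(dist[i][j], dist[i][k] + dist[k][j]). The final matrix gives, for each (i, j), the minimum total weight of any directed path from i to j (possibly empty when i = j).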